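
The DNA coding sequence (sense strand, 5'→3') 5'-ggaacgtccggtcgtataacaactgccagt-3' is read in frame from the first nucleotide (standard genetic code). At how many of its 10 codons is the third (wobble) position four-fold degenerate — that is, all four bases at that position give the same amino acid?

8

Codon 1 GGA (Gly): third position 4-fold.
Codon 2 ACG (Thr): third position 4-fold.
Codon 3 TCC (Ser): third position 4-fold.
Codon 4 GGT (Gly): third position 4-fold.
Codon 5 CGT (Arg): third position 4-fold.
Codon 6 ATA (Ile): third position 3-fold.
Codon 7 ACA (Thr): third position 4-fold.
Codon 8 ACT (Thr): third position 4-fold.
Codon 9 GCC (Ala): third position 4-fold.
Codon 10 AGT (Ser): third position 2-fold.
Four-fold degenerate third positions: 8.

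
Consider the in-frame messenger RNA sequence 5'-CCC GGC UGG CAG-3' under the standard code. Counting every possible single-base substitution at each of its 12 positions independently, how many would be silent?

7

Codon 1 (CCC, Pro): 3 synonymous substitutions.
Codon 2 (GGC, Gly): 3 synonymous substitutions.
Codon 3 (UGG, Trp): 0 synonymous substitutions.
Codon 4 (CAG, Gln): 1 synonymous substitution.
Total: 3 + 3 + 0 + 1 = 7.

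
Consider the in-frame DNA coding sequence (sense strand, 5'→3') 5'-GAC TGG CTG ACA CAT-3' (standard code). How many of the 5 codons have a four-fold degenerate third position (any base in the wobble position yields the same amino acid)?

2

Codon 1 GAC (Asp): third position 2-fold.
Codon 2 TGG (Trp): third position 1-fold.
Codon 3 CTG (Leu): third position 4-fold.
Codon 4 ACA (Thr): third position 4-fold.
Codon 5 CAT (His): third position 2-fold.
Four-fold degenerate third positions: 2.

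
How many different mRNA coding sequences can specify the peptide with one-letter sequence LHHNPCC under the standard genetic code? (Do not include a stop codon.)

768

Leu: 6 codons.
His: 2 codons.
His: 2 codons.
Asn: 2 codons.
Pro: 4 codons.
Cys: 2 codons.
Cys: 2 codons.
6 × 2 × 2 × 2 × 4 × 2 × 2 = 768.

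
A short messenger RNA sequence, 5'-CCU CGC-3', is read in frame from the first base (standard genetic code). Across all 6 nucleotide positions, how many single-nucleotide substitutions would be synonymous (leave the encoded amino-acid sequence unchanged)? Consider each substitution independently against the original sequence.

6

Codon 1 (CCU, Pro): 3 synonymous substitutions.
Codon 2 (CGC, Arg): 3 synonymous substitutions.
Total: 3 + 3 = 6.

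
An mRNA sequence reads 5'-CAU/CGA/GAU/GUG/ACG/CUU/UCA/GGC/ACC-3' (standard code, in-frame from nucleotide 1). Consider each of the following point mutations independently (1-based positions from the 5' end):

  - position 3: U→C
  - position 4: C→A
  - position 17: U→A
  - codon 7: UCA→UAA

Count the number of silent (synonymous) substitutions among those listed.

Codon 1: CAU (His) → CAC (His) — synonymous.
Codon 2: CGA (Arg) → AGA (Arg) — synonymous.
Codon 6: CUU (Leu) → CAU (His) — missense.
Codon 7: UCA (Ser) → UAA (Stop) — nonsense.
Synonymous: 2 of 4.

2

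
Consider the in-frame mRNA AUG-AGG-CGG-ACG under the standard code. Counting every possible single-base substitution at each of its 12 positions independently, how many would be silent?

Codon 1 (AUG, Met): 0 synonymous substitutions.
Codon 2 (AGG, Arg): 2 synonymous substitutions.
Codon 3 (CGG, Arg): 4 synonymous substitutions.
Codon 4 (ACG, Thr): 3 synonymous substitutions.
Total: 0 + 2 + 4 + 3 = 9.

9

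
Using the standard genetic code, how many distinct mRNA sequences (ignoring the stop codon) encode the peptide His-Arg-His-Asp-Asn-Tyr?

His: 2 codons.
Arg: 6 codons.
His: 2 codons.
Asp: 2 codons.
Asn: 2 codons.
Tyr: 2 codons.
2 × 6 × 2 × 2 × 2 × 2 = 192.

192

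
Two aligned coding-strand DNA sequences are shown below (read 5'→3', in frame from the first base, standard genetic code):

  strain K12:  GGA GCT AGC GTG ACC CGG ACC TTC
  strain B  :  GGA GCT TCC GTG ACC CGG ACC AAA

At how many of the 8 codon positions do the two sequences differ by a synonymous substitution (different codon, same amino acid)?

Codon 1: GGA Gly / GGA Gly — identical.
Codon 2: GCT Ala / GCT Ala — identical.
Codon 3: AGC Ser / TCC Ser — synonymous.
Codon 4: GTG Val / GTG Val — identical.
Codon 5: ACC Thr / ACC Thr — identical.
Codon 6: CGG Arg / CGG Arg — identical.
Codon 7: ACC Thr / ACC Thr — identical.
Codon 8: TTC Phe / AAA Lys — nonsynonymous.
Synonymous differences: 1.

1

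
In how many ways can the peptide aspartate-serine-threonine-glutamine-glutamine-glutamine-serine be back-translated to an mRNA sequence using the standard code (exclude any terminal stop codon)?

Asp: 2 codons.
Ser: 6 codons.
Thr: 4 codons.
Gln: 2 codons.
Gln: 2 codons.
Gln: 2 codons.
Ser: 6 codons.
2 × 6 × 4 × 2 × 2 × 2 × 6 = 2304.

2304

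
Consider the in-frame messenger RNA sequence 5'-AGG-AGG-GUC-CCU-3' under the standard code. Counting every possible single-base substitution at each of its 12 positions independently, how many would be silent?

10

Codon 1 (AGG, Arg): 2 synonymous substitutions.
Codon 2 (AGG, Arg): 2 synonymous substitutions.
Codon 3 (GUC, Val): 3 synonymous substitutions.
Codon 4 (CCU, Pro): 3 synonymous substitutions.
Total: 2 + 2 + 3 + 3 = 10.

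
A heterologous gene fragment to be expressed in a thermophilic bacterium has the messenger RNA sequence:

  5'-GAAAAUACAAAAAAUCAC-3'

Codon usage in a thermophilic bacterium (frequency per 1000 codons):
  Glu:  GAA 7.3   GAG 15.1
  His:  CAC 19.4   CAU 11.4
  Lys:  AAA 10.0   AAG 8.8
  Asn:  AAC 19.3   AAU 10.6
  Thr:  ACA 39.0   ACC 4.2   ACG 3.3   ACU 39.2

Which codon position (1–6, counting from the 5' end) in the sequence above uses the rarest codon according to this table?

Codon 1 GAA (Glu): 7.3 per 1000.
Codon 2 AAU (Asn): 10.6 per 1000.
Codon 3 ACA (Thr): 39.0 per 1000.
Codon 4 AAA (Lys): 10.0 per 1000.
Codon 5 AAU (Asn): 10.6 per 1000.
Codon 6 CAC (His): 19.4 per 1000.
Lowest frequency is 7.3 at codon 1.

1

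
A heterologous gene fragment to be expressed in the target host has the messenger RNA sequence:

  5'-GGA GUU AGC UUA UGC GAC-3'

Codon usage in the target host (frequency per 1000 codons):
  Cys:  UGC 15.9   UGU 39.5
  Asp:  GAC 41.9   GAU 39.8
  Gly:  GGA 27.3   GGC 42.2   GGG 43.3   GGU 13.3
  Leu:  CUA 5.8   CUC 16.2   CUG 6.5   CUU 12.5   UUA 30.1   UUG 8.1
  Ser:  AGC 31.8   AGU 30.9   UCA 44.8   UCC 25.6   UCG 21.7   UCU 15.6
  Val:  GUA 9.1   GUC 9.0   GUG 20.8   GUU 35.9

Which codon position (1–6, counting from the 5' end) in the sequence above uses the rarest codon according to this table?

Codon 1 GGA (Gly): 27.3 per 1000.
Codon 2 GUU (Val): 35.9 per 1000.
Codon 3 AGC (Ser): 31.8 per 1000.
Codon 4 UUA (Leu): 30.1 per 1000.
Codon 5 UGC (Cys): 15.9 per 1000.
Codon 6 GAC (Asp): 41.9 per 1000.
Lowest frequency is 15.9 at codon 5.

5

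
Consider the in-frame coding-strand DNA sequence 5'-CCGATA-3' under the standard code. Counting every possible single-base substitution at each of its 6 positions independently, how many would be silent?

Codon 1 (CCG, Pro): 3 synonymous substitutions.
Codon 2 (ATA, Ile): 2 synonymous substitutions.
Total: 3 + 2 = 5.

5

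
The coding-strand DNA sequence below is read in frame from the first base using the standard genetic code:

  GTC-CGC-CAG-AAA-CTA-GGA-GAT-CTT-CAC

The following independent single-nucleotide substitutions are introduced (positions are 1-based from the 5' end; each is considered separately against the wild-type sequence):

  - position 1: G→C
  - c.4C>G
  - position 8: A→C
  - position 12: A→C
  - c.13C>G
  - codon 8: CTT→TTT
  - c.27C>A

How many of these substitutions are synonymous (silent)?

Codon 1: GTC (Val) → CTC (Leu) — missense.
Codon 2: CGC (Arg) → GGC (Gly) — missense.
Codon 3: CAG (Gln) → CCG (Pro) — missense.
Codon 4: AAA (Lys) → AAC (Asn) — missense.
Codon 5: CTA (Leu) → GTA (Val) — missense.
Codon 8: CTT (Leu) → TTT (Phe) — missense.
Codon 9: CAC (His) → CAA (Gln) — missense.
Synonymous: 0 of 7.

0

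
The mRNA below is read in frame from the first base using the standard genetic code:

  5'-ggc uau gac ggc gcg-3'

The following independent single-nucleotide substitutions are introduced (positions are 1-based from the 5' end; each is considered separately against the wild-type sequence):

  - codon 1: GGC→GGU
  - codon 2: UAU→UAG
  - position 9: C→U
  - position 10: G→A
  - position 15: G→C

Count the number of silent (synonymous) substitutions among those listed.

Codon 1: GGC (Gly) → GGU (Gly) — synonymous.
Codon 2: UAU (Tyr) → UAG (Stop) — nonsense.
Codon 3: GAC (Asp) → GAU (Asp) — synonymous.
Codon 4: GGC (Gly) → AGC (Ser) — missense.
Codon 5: GCG (Ala) → GCC (Ala) — synonymous.
Synonymous: 3 of 5.

3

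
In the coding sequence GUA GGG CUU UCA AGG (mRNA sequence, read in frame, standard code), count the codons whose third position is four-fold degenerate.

4

Codon 1 GUA (Val): third position 4-fold.
Codon 2 GGG (Gly): third position 4-fold.
Codon 3 CUU (Leu): third position 4-fold.
Codon 4 UCA (Ser): third position 4-fold.
Codon 5 AGG (Arg): third position 2-fold.
Four-fold degenerate third positions: 4.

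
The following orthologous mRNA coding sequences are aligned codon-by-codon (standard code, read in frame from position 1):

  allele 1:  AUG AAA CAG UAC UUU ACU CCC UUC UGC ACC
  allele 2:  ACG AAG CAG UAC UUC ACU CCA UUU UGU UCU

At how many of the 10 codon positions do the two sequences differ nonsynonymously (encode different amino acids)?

2

Codon 1: AUG Met / ACG Thr — nonsynonymous.
Codon 2: AAA Lys / AAG Lys — synonymous.
Codon 3: CAG Gln / CAG Gln — identical.
Codon 4: UAC Tyr / UAC Tyr — identical.
Codon 5: UUU Phe / UUC Phe — synonymous.
Codon 6: ACU Thr / ACU Thr — identical.
Codon 7: CCC Pro / CCA Pro — synonymous.
Codon 8: UUC Phe / UUU Phe — synonymous.
Codon 9: UGC Cys / UGU Cys — synonymous.
Codon 10: ACC Thr / UCU Ser — nonsynonymous.
Nonsynonymous differences: 2.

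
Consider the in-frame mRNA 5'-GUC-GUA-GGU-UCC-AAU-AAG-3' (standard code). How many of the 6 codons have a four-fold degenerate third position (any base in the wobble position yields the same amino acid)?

Codon 1 GUC (Val): third position 4-fold.
Codon 2 GUA (Val): third position 4-fold.
Codon 3 GGU (Gly): third position 4-fold.
Codon 4 UCC (Ser): third position 4-fold.
Codon 5 AAU (Asn): third position 2-fold.
Codon 6 AAG (Lys): third position 2-fold.
Four-fold degenerate third positions: 4.

4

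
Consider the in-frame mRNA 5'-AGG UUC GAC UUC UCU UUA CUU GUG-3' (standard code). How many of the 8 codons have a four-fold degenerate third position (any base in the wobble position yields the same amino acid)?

3

Codon 1 AGG (Arg): third position 2-fold.
Codon 2 UUC (Phe): third position 2-fold.
Codon 3 GAC (Asp): third position 2-fold.
Codon 4 UUC (Phe): third position 2-fold.
Codon 5 UCU (Ser): third position 4-fold.
Codon 6 UUA (Leu): third position 2-fold.
Codon 7 CUU (Leu): third position 4-fold.
Codon 8 GUG (Val): third position 4-fold.
Four-fold degenerate third positions: 3.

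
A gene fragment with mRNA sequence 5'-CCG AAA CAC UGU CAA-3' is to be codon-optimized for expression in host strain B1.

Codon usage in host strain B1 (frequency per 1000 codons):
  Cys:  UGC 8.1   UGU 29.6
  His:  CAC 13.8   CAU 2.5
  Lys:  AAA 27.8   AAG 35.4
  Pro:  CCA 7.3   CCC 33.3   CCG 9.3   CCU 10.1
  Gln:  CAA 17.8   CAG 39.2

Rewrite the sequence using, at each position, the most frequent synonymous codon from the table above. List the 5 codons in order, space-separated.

CCC AAG CAC UGU CAG

Codon 1 (Pro): best is CCC at 33.3.
Codon 2 (Lys): best is AAG at 35.4.
Codon 3 (His): best is CAC at 13.8.
Codon 4 (Cys): best is UGU at 29.6.
Codon 5 (Gln): best is CAG at 39.2.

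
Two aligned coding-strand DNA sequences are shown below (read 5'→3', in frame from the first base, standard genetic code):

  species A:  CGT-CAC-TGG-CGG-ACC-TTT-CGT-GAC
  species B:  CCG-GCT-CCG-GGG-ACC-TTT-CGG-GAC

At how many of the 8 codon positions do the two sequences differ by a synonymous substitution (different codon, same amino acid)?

1

Codon 1: CGT Arg / CCG Pro — nonsynonymous.
Codon 2: CAC His / GCT Ala — nonsynonymous.
Codon 3: TGG Trp / CCG Pro — nonsynonymous.
Codon 4: CGG Arg / GGG Gly — nonsynonymous.
Codon 5: ACC Thr / ACC Thr — identical.
Codon 6: TTT Phe / TTT Phe — identical.
Codon 7: CGT Arg / CGG Arg — synonymous.
Codon 8: GAC Asp / GAC Asp — identical.
Synonymous differences: 1.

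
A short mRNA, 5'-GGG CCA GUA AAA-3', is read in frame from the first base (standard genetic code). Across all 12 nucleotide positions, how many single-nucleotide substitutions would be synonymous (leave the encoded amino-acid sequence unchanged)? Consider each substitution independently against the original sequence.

10

Codon 1 (GGG, Gly): 3 synonymous substitutions.
Codon 2 (CCA, Pro): 3 synonymous substitutions.
Codon 3 (GUA, Val): 3 synonymous substitutions.
Codon 4 (AAA, Lys): 1 synonymous substitution.
Total: 3 + 3 + 3 + 1 = 10.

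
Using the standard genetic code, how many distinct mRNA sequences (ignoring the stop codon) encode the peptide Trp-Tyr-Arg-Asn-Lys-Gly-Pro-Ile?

Trp: 1 codon.
Tyr: 2 codons.
Arg: 6 codons.
Asn: 2 codons.
Lys: 2 codons.
Gly: 4 codons.
Pro: 4 codons.
Ile: 3 codons.
1 × 2 × 6 × 2 × 2 × 4 × 4 × 3 = 2304.

2304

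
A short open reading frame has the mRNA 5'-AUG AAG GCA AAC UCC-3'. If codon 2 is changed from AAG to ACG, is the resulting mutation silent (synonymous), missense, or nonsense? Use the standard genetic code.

missense

Position 5 falls in codon 2: AAG → Lys.
After the substitution the codon is ACG → Thr.
Lys ≠ Thr, so this is a missense mutation.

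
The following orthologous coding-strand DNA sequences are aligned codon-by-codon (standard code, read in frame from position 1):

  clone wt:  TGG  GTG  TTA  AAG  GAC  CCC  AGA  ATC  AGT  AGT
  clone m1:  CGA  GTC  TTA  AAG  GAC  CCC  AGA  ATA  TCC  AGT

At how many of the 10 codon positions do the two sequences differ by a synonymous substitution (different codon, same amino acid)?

3

Codon 1: TGG Trp / CGA Arg — nonsynonymous.
Codon 2: GTG Val / GTC Val — synonymous.
Codon 3: TTA Leu / TTA Leu — identical.
Codon 4: AAG Lys / AAG Lys — identical.
Codon 5: GAC Asp / GAC Asp — identical.
Codon 6: CCC Pro / CCC Pro — identical.
Codon 7: AGA Arg / AGA Arg — identical.
Codon 8: ATC Ile / ATA Ile — synonymous.
Codon 9: AGT Ser / TCC Ser — synonymous.
Codon 10: AGT Ser / AGT Ser — identical.
Synonymous differences: 3.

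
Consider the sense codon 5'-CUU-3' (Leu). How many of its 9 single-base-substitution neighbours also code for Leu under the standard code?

Position 1: none → 0 synonymous.
Position 2: none → 0 synonymous.
Position 3: CUC, CUA, CUG → 3 synonymous.
Total: 0 + 0 + 3 = 3.

3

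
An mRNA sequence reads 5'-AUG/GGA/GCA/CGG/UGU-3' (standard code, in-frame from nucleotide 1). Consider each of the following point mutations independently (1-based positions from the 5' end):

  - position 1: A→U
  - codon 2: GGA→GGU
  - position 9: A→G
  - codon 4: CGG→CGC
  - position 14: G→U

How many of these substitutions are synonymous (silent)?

Codon 1: AUG (Met) → UUG (Leu) — missense.
Codon 2: GGA (Gly) → GGU (Gly) — synonymous.
Codon 3: GCA (Ala) → GCG (Ala) — synonymous.
Codon 4: CGG (Arg) → CGC (Arg) — synonymous.
Codon 5: UGU (Cys) → UUU (Phe) — missense.
Synonymous: 3 of 5.

3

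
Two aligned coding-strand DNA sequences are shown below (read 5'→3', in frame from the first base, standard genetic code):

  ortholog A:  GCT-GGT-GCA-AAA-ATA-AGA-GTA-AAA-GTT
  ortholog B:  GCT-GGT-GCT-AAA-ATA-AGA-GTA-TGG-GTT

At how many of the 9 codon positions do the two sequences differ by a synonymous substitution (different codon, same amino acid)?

1

Codon 1: GCT Ala / GCT Ala — identical.
Codon 2: GGT Gly / GGT Gly — identical.
Codon 3: GCA Ala / GCT Ala — synonymous.
Codon 4: AAA Lys / AAA Lys — identical.
Codon 5: ATA Ile / ATA Ile — identical.
Codon 6: AGA Arg / AGA Arg — identical.
Codon 7: GTA Val / GTA Val — identical.
Codon 8: AAA Lys / TGG Trp — nonsynonymous.
Codon 9: GTT Val / GTT Val — identical.
Synonymous differences: 1.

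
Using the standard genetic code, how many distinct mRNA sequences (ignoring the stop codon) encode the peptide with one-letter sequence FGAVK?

256

Phe: 2 codons.
Gly: 4 codons.
Ala: 4 codons.
Val: 4 codons.
Lys: 2 codons.
2 × 4 × 4 × 4 × 2 = 256.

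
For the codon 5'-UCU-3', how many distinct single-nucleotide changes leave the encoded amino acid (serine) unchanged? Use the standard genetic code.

3

Position 1: none → 0 synonymous.
Position 2: none → 0 synonymous.
Position 3: UCC, UCA, UCG → 3 synonymous.
Total: 0 + 0 + 3 = 3.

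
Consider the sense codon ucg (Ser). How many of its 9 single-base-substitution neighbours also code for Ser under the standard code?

Position 1: none → 0 synonymous.
Position 2: none → 0 synonymous.
Position 3: UCU, UCC, UCA → 3 synonymous.
Total: 0 + 0 + 3 = 3.

3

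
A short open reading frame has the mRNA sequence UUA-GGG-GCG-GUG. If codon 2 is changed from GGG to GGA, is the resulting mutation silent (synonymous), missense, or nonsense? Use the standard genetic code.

Position 6 falls in codon 2: GGG → Gly.
After the substitution the codon is GGA → Gly.
Both encode Gly, so the change is synonymous.

silent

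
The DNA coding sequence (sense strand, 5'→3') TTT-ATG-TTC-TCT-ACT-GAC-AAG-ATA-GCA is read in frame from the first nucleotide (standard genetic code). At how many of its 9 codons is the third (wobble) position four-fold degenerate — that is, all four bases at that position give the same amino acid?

Codon 1 TTT (Phe): third position 2-fold.
Codon 2 ATG (Met): third position 1-fold.
Codon 3 TTC (Phe): third position 2-fold.
Codon 4 TCT (Ser): third position 4-fold.
Codon 5 ACT (Thr): third position 4-fold.
Codon 6 GAC (Asp): third position 2-fold.
Codon 7 AAG (Lys): third position 2-fold.
Codon 8 ATA (Ile): third position 3-fold.
Codon 9 GCA (Ala): third position 4-fold.
Four-fold degenerate third positions: 3.

3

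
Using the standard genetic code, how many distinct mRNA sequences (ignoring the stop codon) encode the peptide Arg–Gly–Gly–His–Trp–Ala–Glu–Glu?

Arg: 6 codons.
Gly: 4 codons.
Gly: 4 codons.
His: 2 codons.
Trp: 1 codon.
Ala: 4 codons.
Glu: 2 codons.
Glu: 2 codons.
6 × 4 × 4 × 2 × 1 × 4 × 2 × 2 = 3072.

3072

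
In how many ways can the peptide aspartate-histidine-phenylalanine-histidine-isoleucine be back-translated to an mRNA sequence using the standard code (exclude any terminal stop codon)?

48

Asp: 2 codons.
His: 2 codons.
Phe: 2 codons.
His: 2 codons.
Ile: 3 codons.
2 × 2 × 2 × 2 × 3 = 48.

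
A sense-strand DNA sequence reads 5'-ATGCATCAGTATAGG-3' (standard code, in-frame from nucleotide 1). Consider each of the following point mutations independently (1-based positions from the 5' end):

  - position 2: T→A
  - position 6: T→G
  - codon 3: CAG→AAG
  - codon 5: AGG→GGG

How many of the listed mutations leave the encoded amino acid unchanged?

Codon 1: ATG (Met) → AAG (Lys) — missense.
Codon 2: CAT (His) → CAG (Gln) — missense.
Codon 3: CAG (Gln) → AAG (Lys) — missense.
Codon 5: AGG (Arg) → GGG (Gly) — missense.
Synonymous: 0 of 4.

0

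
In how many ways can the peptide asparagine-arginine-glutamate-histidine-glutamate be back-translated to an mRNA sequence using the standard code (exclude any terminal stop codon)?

Asn: 2 codons.
Arg: 6 codons.
Glu: 2 codons.
His: 2 codons.
Glu: 2 codons.
2 × 6 × 2 × 2 × 2 = 96.

96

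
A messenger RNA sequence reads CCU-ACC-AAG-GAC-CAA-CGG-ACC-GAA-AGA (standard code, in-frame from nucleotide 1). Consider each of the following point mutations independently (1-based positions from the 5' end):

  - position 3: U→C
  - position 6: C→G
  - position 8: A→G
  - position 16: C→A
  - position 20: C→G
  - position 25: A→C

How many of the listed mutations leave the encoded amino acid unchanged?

Codon 1: CCU (Pro) → CCC (Pro) — synonymous.
Codon 2: ACC (Thr) → ACG (Thr) — synonymous.
Codon 3: AAG (Lys) → AGG (Arg) — missense.
Codon 6: CGG (Arg) → AGG (Arg) — synonymous.
Codon 7: ACC (Thr) → AGC (Ser) — missense.
Codon 9: AGA (Arg) → CGA (Arg) — synonymous.
Synonymous: 4 of 6.

4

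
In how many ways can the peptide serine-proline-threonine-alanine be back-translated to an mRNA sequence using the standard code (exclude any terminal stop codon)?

Ser: 6 codons.
Pro: 4 codons.
Thr: 4 codons.
Ala: 4 codons.
6 × 4 × 4 × 4 = 384.

384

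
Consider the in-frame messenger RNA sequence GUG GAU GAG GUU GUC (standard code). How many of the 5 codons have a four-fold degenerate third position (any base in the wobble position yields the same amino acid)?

3

Codon 1 GUG (Val): third position 4-fold.
Codon 2 GAU (Asp): third position 2-fold.
Codon 3 GAG (Glu): third position 2-fold.
Codon 4 GUU (Val): third position 4-fold.
Codon 5 GUC (Val): third position 4-fold.
Four-fold degenerate third positions: 3.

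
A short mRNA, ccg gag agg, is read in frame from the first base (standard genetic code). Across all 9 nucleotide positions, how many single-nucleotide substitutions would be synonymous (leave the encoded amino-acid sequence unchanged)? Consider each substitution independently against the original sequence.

Codon 1 (CCG, Pro): 3 synonymous substitutions.
Codon 2 (GAG, Glu): 1 synonymous substitution.
Codon 3 (AGG, Arg): 2 synonymous substitutions.
Total: 3 + 1 + 2 = 6.

6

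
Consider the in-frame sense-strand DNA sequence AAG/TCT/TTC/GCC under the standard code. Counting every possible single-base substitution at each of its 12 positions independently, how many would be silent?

8

Codon 1 (AAG, Lys): 1 synonymous substitution.
Codon 2 (TCT, Ser): 3 synonymous substitutions.
Codon 3 (TTC, Phe): 1 synonymous substitution.
Codon 4 (GCC, Ala): 3 synonymous substitutions.
Total: 1 + 3 + 1 + 3 = 8.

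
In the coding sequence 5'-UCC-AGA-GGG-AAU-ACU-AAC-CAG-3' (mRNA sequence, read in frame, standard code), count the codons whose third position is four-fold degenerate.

3

Codon 1 UCC (Ser): third position 4-fold.
Codon 2 AGA (Arg): third position 2-fold.
Codon 3 GGG (Gly): third position 4-fold.
Codon 4 AAU (Asn): third position 2-fold.
Codon 5 ACU (Thr): third position 4-fold.
Codon 6 AAC (Asn): third position 2-fold.
Codon 7 CAG (Gln): third position 2-fold.
Four-fold degenerate third positions: 3.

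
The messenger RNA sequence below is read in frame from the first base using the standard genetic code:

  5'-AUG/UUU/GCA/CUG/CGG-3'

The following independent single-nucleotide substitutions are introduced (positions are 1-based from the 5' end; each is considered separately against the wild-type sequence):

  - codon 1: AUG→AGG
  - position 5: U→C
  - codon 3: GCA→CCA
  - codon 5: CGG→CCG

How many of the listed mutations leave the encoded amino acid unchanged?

Codon 1: AUG (Met) → AGG (Arg) — missense.
Codon 2: UUU (Phe) → UCU (Ser) — missense.
Codon 3: GCA (Ala) → CCA (Pro) — missense.
Codon 5: CGG (Arg) → CCG (Pro) — missense.
Synonymous: 0 of 4.

0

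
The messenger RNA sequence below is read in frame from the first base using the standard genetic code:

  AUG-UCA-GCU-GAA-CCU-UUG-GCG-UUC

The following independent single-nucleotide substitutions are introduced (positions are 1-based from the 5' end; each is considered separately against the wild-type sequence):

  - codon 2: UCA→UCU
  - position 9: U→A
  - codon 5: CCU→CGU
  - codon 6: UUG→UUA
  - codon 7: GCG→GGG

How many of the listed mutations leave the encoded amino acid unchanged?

3

Codon 2: UCA (Ser) → UCU (Ser) — synonymous.
Codon 3: GCU (Ala) → GCA (Ala) — synonymous.
Codon 5: CCU (Pro) → CGU (Arg) — missense.
Codon 6: UUG (Leu) → UUA (Leu) — synonymous.
Codon 7: GCG (Ala) → GGG (Gly) — missense.
Synonymous: 3 of 5.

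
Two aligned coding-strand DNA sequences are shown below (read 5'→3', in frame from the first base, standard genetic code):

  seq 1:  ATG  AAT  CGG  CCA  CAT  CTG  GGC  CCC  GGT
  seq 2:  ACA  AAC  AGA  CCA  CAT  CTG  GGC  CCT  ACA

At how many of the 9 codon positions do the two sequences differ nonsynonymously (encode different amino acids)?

Codon 1: ATG Met / ACA Thr — nonsynonymous.
Codon 2: AAT Asn / AAC Asn — synonymous.
Codon 3: CGG Arg / AGA Arg — synonymous.
Codon 4: CCA Pro / CCA Pro — identical.
Codon 5: CAT His / CAT His — identical.
Codon 6: CTG Leu / CTG Leu — identical.
Codon 7: GGC Gly / GGC Gly — identical.
Codon 8: CCC Pro / CCT Pro — synonymous.
Codon 9: GGT Gly / ACA Thr — nonsynonymous.
Nonsynonymous differences: 2.

2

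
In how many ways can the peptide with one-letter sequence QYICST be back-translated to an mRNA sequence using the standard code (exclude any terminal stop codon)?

Gln: 2 codons.
Tyr: 2 codons.
Ile: 3 codons.
Cys: 2 codons.
Ser: 6 codons.
Thr: 4 codons.
2 × 2 × 3 × 2 × 6 × 4 = 576.

576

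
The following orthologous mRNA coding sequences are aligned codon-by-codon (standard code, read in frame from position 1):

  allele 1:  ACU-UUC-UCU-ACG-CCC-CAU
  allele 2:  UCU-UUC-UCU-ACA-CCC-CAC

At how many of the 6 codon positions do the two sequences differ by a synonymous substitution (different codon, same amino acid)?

Codon 1: ACU Thr / UCU Ser — nonsynonymous.
Codon 2: UUC Phe / UUC Phe — identical.
Codon 3: UCU Ser / UCU Ser — identical.
Codon 4: ACG Thr / ACA Thr — synonymous.
Codon 5: CCC Pro / CCC Pro — identical.
Codon 6: CAU His / CAC His — synonymous.
Synonymous differences: 2.

2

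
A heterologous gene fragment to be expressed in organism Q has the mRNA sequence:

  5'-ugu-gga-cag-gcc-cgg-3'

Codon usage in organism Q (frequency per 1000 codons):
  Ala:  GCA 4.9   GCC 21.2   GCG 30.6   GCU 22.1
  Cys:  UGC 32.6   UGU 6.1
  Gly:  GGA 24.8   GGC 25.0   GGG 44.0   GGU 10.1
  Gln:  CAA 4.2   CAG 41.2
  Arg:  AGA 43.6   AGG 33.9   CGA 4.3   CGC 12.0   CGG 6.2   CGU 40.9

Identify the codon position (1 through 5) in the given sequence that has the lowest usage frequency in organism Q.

1

Codon 1 UGU (Cys): 6.1 per 1000.
Codon 2 GGA (Gly): 24.8 per 1000.
Codon 3 CAG (Gln): 41.2 per 1000.
Codon 4 GCC (Ala): 21.2 per 1000.
Codon 5 CGG (Arg): 6.2 per 1000.
Lowest frequency is 6.1 at codon 1.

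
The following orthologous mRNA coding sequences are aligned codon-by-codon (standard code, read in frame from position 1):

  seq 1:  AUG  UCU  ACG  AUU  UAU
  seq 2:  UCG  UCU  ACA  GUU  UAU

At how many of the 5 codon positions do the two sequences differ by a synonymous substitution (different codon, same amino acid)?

1

Codon 1: AUG Met / UCG Ser — nonsynonymous.
Codon 2: UCU Ser / UCU Ser — identical.
Codon 3: ACG Thr / ACA Thr — synonymous.
Codon 4: AUU Ile / GUU Val — nonsynonymous.
Codon 5: UAU Tyr / UAU Tyr — identical.
Synonymous differences: 1.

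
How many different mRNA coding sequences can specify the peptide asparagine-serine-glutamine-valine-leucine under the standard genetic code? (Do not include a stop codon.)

576

Asn: 2 codons.
Ser: 6 codons.
Gln: 2 codons.
Val: 4 codons.
Leu: 6 codons.
2 × 6 × 2 × 4 × 6 = 576.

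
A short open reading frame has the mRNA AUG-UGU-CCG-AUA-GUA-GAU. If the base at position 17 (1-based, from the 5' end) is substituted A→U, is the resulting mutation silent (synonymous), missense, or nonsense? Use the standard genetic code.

Position 17 falls in codon 6: GAU → Asp.
After the substitution the codon is GUU → Val.
Asp ≠ Val, so this is a missense mutation.

missense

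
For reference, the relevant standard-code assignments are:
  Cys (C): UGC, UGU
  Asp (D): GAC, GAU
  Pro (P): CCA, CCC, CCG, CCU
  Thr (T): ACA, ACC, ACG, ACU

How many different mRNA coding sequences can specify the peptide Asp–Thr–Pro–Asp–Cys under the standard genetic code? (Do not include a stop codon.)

128

Asp: 2 codons.
Thr: 4 codons.
Pro: 4 codons.
Asp: 2 codons.
Cys: 2 codons.
2 × 4 × 4 × 2 × 2 = 128.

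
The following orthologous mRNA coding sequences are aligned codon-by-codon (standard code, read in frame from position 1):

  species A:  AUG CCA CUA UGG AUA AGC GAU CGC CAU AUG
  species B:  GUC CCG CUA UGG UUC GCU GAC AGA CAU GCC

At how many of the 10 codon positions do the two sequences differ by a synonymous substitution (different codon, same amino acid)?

Codon 1: AUG Met / GUC Val — nonsynonymous.
Codon 2: CCA Pro / CCG Pro — synonymous.
Codon 3: CUA Leu / CUA Leu — identical.
Codon 4: UGG Trp / UGG Trp — identical.
Codon 5: AUA Ile / UUC Phe — nonsynonymous.
Codon 6: AGC Ser / GCU Ala — nonsynonymous.
Codon 7: GAU Asp / GAC Asp — synonymous.
Codon 8: CGC Arg / AGA Arg — synonymous.
Codon 9: CAU His / CAU His — identical.
Codon 10: AUG Met / GCC Ala — nonsynonymous.
Synonymous differences: 3.

3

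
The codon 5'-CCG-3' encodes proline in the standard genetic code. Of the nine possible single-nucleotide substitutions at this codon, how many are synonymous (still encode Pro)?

3

Position 1: none → 0 synonymous.
Position 2: none → 0 synonymous.
Position 3: CCU, CCC, CCA → 3 synonymous.
Total: 0 + 0 + 3 = 3.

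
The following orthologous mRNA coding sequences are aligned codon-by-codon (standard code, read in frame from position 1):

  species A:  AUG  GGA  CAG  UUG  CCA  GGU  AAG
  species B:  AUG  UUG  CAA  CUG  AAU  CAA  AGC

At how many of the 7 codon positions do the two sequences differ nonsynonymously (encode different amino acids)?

Codon 1: AUG Met / AUG Met — identical.
Codon 2: GGA Gly / UUG Leu — nonsynonymous.
Codon 3: CAG Gln / CAA Gln — synonymous.
Codon 4: UUG Leu / CUG Leu — synonymous.
Codon 5: CCA Pro / AAU Asn — nonsynonymous.
Codon 6: GGU Gly / CAA Gln — nonsynonymous.
Codon 7: AAG Lys / AGC Ser — nonsynonymous.
Nonsynonymous differences: 4.

4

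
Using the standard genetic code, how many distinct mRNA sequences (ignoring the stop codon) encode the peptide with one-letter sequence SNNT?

96

Ser: 6 codons.
Asn: 2 codons.
Asn: 2 codons.
Thr: 4 codons.
6 × 2 × 2 × 4 = 96.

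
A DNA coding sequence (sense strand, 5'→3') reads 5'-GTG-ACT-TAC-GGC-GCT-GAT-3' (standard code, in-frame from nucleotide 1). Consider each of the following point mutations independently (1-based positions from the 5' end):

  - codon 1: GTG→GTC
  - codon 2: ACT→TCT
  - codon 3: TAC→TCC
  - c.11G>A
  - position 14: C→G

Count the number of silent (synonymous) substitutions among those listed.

1

Codon 1: GTG (Val) → GTC (Val) — synonymous.
Codon 2: ACT (Thr) → TCT (Ser) — missense.
Codon 3: TAC (Tyr) → TCC (Ser) — missense.
Codon 4: GGC (Gly) → GAC (Asp) — missense.
Codon 5: GCT (Ala) → GGT (Gly) — missense.
Synonymous: 1 of 5.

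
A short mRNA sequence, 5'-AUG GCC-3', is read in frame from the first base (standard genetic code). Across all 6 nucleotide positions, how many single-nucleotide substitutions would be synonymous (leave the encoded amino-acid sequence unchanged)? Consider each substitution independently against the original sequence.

3

Codon 1 (AUG, Met): 0 synonymous substitutions.
Codon 2 (GCC, Ala): 3 synonymous substitutions.
Total: 0 + 3 = 3.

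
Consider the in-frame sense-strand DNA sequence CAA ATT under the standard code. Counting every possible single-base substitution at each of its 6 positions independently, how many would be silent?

Codon 1 (CAA, Gln): 1 synonymous substitution.
Codon 2 (ATT, Ile): 2 synonymous substitutions.
Total: 1 + 2 = 3.

3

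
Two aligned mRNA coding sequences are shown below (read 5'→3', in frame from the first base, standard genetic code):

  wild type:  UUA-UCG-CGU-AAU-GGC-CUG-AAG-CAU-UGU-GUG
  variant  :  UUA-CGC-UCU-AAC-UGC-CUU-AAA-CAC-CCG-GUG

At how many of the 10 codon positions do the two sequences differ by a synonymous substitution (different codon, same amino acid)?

Codon 1: UUA Leu / UUA Leu — identical.
Codon 2: UCG Ser / CGC Arg — nonsynonymous.
Codon 3: CGU Arg / UCU Ser — nonsynonymous.
Codon 4: AAU Asn / AAC Asn — synonymous.
Codon 5: GGC Gly / UGC Cys — nonsynonymous.
Codon 6: CUG Leu / CUU Leu — synonymous.
Codon 7: AAG Lys / AAA Lys — synonymous.
Codon 8: CAU His / CAC His — synonymous.
Codon 9: UGU Cys / CCG Pro — nonsynonymous.
Codon 10: GUG Val / GUG Val — identical.
Synonymous differences: 4.

4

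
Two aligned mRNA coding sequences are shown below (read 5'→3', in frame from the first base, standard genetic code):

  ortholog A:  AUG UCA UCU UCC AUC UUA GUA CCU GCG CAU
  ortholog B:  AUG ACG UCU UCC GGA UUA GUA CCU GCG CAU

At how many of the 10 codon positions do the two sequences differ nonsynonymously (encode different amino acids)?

Codon 1: AUG Met / AUG Met — identical.
Codon 2: UCA Ser / ACG Thr — nonsynonymous.
Codon 3: UCU Ser / UCU Ser — identical.
Codon 4: UCC Ser / UCC Ser — identical.
Codon 5: AUC Ile / GGA Gly — nonsynonymous.
Codon 6: UUA Leu / UUA Leu — identical.
Codon 7: GUA Val / GUA Val — identical.
Codon 8: CCU Pro / CCU Pro — identical.
Codon 9: GCG Ala / GCG Ala — identical.
Codon 10: CAU His / CAU His — identical.
Nonsynonymous differences: 2.

2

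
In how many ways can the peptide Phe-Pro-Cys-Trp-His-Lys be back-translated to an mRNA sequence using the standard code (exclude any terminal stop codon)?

64

Phe: 2 codons.
Pro: 4 codons.
Cys: 2 codons.
Trp: 1 codon.
His: 2 codons.
Lys: 2 codons.
2 × 4 × 2 × 1 × 2 × 2 = 64.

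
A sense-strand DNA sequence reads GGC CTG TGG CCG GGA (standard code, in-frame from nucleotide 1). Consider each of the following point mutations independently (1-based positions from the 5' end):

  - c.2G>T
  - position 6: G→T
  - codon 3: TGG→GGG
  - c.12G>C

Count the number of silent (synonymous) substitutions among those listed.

2

Codon 1: GGC (Gly) → GTC (Val) — missense.
Codon 2: CTG (Leu) → CTT (Leu) — synonymous.
Codon 3: TGG (Trp) → GGG (Gly) — missense.
Codon 4: CCG (Pro) → CCC (Pro) — synonymous.
Synonymous: 2 of 4.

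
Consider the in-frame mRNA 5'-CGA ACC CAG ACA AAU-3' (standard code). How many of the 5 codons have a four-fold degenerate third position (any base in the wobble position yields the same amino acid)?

3

Codon 1 CGA (Arg): third position 4-fold.
Codon 2 ACC (Thr): third position 4-fold.
Codon 3 CAG (Gln): third position 2-fold.
Codon 4 ACA (Thr): third position 4-fold.
Codon 5 AAU (Asn): third position 2-fold.
Four-fold degenerate third positions: 3.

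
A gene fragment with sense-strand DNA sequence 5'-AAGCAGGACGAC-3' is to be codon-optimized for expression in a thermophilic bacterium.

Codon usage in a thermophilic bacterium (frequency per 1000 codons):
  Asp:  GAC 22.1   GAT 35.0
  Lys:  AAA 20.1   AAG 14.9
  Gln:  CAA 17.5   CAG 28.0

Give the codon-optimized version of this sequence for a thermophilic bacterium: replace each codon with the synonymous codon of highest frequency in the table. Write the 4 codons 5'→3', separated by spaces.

AAA CAG GAT GAT

Codon 1 (Lys): best is AAA at 20.1.
Codon 2 (Gln): best is CAG at 28.0.
Codon 3 (Asp): best is GAT at 35.0.
Codon 4 (Asp): best is GAT at 35.0.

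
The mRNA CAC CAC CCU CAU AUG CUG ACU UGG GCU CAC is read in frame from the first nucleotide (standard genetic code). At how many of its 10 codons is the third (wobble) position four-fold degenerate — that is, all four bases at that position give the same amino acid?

Codon 1 CAC (His): third position 2-fold.
Codon 2 CAC (His): third position 2-fold.
Codon 3 CCU (Pro): third position 4-fold.
Codon 4 CAU (His): third position 2-fold.
Codon 5 AUG (Met): third position 1-fold.
Codon 6 CUG (Leu): third position 4-fold.
Codon 7 ACU (Thr): third position 4-fold.
Codon 8 UGG (Trp): third position 1-fold.
Codon 9 GCU (Ala): third position 4-fold.
Codon 10 CAC (His): third position 2-fold.
Four-fold degenerate third positions: 4.

4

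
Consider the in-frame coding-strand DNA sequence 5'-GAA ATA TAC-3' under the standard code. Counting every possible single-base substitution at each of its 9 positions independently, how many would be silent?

4

Codon 1 (GAA, Glu): 1 synonymous substitution.
Codon 2 (ATA, Ile): 2 synonymous substitutions.
Codon 3 (TAC, Tyr): 1 synonymous substitution.
Total: 1 + 2 + 1 = 4.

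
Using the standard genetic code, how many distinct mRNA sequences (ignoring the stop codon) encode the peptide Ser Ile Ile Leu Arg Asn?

Ser: 6 codons.
Ile: 3 codons.
Ile: 3 codons.
Leu: 6 codons.
Arg: 6 codons.
Asn: 2 codons.
6 × 3 × 3 × 6 × 6 × 2 = 3888.

3888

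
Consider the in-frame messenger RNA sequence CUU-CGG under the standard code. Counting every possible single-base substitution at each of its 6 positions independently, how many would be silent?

Codon 1 (CUU, Leu): 3 synonymous substitutions.
Codon 2 (CGG, Arg): 4 synonymous substitutions.
Total: 3 + 4 = 7.

7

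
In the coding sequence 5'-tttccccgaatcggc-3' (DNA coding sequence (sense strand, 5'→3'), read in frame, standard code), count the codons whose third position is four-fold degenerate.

3

Codon 1 TTT (Phe): third position 2-fold.
Codon 2 CCC (Pro): third position 4-fold.
Codon 3 CGA (Arg): third position 4-fold.
Codon 4 ATC (Ile): third position 3-fold.
Codon 5 GGC (Gly): third position 4-fold.
Four-fold degenerate third positions: 3.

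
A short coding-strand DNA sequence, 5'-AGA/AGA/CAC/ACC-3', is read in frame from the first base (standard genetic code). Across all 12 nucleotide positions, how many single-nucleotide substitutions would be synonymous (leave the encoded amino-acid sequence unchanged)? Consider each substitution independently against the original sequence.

Codon 1 (AGA, Arg): 2 synonymous substitutions.
Codon 2 (AGA, Arg): 2 synonymous substitutions.
Codon 3 (CAC, His): 1 synonymous substitution.
Codon 4 (ACC, Thr): 3 synonymous substitutions.
Total: 2 + 2 + 1 + 3 = 8.

8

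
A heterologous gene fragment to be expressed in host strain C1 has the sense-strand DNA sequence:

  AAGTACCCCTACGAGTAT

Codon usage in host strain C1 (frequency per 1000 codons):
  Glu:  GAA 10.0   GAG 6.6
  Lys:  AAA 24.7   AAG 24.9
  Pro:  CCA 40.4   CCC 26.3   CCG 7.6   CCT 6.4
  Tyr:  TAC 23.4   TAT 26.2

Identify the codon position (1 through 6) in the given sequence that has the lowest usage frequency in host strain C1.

5

Codon 1 AAG (Lys): 24.9 per 1000.
Codon 2 TAC (Tyr): 23.4 per 1000.
Codon 3 CCC (Pro): 26.3 per 1000.
Codon 4 TAC (Tyr): 23.4 per 1000.
Codon 5 GAG (Glu): 6.6 per 1000.
Codon 6 TAT (Tyr): 26.2 per 1000.
Lowest frequency is 6.6 at codon 5.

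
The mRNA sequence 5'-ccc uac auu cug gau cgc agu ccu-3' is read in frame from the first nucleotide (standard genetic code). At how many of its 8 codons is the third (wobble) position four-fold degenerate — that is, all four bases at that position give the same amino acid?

4

Codon 1 CCC (Pro): third position 4-fold.
Codon 2 UAC (Tyr): third position 2-fold.
Codon 3 AUU (Ile): third position 3-fold.
Codon 4 CUG (Leu): third position 4-fold.
Codon 5 GAU (Asp): third position 2-fold.
Codon 6 CGC (Arg): third position 4-fold.
Codon 7 AGU (Ser): third position 2-fold.
Codon 8 CCU (Pro): third position 4-fold.
Four-fold degenerate third positions: 4.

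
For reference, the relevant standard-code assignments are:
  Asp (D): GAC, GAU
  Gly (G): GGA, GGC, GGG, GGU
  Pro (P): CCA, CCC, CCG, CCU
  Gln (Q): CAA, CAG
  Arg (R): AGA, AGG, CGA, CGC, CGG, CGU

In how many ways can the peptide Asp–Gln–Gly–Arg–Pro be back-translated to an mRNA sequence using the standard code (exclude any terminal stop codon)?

Asp: 2 codons.
Gln: 2 codons.
Gly: 4 codons.
Arg: 6 codons.
Pro: 4 codons.
2 × 2 × 4 × 6 × 4 = 384.

384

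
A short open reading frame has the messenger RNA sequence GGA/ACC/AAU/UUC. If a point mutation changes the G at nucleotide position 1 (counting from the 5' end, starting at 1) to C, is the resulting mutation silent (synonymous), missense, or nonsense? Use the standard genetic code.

Position 1 falls in codon 1: GGA → Gly.
After the substitution the codon is CGA → Arg.
Gly ≠ Arg, so this is a missense mutation.

missense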